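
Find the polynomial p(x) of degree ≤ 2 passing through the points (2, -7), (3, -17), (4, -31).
1 - 2*x**2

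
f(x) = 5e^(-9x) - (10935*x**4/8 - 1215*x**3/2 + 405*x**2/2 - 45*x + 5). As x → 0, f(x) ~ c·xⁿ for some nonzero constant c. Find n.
5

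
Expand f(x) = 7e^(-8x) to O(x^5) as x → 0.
7 - 56*x + 224*x**2 - 1792*x**3/3 + 3584*x**4/3 + O(x**5)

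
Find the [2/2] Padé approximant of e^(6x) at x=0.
(3*x**2 + 3*x + 1)/(3*x**2 - 3*x + 1)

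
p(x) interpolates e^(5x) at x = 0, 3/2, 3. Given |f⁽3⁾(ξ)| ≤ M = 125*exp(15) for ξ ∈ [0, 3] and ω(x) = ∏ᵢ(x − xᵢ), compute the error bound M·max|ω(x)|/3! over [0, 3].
125*sqrt(3)*exp(15)/8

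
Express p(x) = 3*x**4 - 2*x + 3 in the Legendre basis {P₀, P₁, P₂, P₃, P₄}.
(18/5)P₀ + (-2)P₁ + (12/7)P₂ + (24/35)P₄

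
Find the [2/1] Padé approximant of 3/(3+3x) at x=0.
1/(x + 1)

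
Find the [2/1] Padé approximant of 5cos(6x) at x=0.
5 - 90*x**2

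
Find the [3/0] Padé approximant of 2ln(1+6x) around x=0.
12*x*(12*x**2 - 3*x + 1)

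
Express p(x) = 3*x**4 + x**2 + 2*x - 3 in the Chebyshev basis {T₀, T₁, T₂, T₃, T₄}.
(-11/8)T₀ + (2)T₁ + (2)T₂ + (3/8)T₄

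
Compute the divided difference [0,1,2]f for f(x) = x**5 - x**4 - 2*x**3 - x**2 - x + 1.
1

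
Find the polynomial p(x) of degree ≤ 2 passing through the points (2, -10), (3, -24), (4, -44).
-3*x**2 + x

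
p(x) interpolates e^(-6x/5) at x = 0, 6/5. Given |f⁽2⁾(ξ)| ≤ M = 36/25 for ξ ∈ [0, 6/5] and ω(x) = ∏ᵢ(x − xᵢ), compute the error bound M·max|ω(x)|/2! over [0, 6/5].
162/625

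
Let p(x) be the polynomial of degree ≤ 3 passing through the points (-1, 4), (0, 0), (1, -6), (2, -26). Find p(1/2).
-2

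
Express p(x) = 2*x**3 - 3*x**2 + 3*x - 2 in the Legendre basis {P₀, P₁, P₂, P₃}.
(-3)P₀ + (21/5)P₁ + (-2)P₂ + (4/5)P₃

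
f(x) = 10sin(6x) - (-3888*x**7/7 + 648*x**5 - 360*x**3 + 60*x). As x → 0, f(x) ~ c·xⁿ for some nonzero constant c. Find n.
9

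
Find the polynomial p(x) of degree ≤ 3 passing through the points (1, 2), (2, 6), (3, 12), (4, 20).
x**2 + x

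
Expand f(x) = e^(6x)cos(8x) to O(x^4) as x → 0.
1 + 6*x - 14*x**2 - 156*x**3 + O(x**4)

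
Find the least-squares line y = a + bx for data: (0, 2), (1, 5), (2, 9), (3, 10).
a = 23/10, b = 14/5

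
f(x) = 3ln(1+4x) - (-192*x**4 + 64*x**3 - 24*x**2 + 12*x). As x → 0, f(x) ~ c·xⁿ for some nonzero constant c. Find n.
5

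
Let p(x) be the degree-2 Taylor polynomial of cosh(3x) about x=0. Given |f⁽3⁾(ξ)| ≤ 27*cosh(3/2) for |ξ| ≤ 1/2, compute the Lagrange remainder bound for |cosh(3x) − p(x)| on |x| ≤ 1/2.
9*cosh(3/2)/16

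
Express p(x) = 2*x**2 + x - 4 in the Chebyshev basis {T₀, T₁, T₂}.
(-3)T₀ + T₁ + T₂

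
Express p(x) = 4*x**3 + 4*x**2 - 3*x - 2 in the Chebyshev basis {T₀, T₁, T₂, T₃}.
(2)T₂ + T₃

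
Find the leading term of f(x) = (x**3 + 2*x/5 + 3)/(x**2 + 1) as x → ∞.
x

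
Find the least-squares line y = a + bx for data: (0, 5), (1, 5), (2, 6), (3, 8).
a = 9/2, b = 1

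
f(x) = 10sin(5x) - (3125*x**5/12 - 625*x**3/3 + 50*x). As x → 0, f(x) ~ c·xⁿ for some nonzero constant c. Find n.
7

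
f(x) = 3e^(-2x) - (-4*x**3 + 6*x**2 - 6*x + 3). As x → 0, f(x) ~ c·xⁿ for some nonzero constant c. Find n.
4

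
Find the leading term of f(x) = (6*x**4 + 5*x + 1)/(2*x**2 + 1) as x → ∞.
3*x**2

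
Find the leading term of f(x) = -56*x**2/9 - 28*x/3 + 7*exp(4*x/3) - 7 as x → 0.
224*x**3/81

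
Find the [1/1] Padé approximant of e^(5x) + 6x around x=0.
(217*x/22 + 1)/(1 - 25*x/22)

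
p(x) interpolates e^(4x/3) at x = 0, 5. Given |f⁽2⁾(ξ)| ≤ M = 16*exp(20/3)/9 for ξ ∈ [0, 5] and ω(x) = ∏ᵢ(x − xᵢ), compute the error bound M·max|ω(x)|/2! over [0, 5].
50*exp(20/3)/9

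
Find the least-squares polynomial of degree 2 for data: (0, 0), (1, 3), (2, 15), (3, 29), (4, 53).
-4/35 + (22/35)x + (22/7)x²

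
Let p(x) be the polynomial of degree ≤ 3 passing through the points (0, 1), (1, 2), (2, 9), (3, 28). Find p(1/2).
9/8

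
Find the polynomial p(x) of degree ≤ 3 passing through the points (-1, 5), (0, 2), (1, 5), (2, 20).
x**3 + 3*x**2 - x + 2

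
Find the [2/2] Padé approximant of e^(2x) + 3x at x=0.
(7*x**2/12 + 19*x/4 + 1)/(-x**2/6 - x/4 + 1)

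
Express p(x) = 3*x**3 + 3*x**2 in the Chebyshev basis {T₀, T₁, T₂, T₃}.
(3/2)T₀ + (9/4)T₁ + (3/2)T₂ + (3/4)T₃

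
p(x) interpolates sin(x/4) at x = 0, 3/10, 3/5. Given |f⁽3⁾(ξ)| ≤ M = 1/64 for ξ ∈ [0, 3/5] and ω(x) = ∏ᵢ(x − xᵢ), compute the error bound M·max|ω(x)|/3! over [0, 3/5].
sqrt(3)/64000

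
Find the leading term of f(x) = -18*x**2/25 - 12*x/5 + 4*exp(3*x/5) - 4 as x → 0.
18*x**3/125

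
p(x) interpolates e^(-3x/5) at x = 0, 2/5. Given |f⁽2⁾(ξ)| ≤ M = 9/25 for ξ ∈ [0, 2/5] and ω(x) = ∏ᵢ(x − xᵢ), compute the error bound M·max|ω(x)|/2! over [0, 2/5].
9/1250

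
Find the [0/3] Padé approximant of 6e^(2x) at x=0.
6/(-4*x**3/3 + 2*x**2 - 2*x + 1)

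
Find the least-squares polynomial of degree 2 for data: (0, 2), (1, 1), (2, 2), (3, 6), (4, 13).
74/35 + (-191/70)x + (19/14)x²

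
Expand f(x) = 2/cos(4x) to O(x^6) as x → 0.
2 + 16*x**2 + 320*x**4/3 + O(x**6)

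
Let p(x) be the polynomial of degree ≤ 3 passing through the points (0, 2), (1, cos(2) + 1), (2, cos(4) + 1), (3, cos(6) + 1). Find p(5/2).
15*cos(4)/16 - 5*cos(2)/16 + 5*cos(6)/16 + 17/16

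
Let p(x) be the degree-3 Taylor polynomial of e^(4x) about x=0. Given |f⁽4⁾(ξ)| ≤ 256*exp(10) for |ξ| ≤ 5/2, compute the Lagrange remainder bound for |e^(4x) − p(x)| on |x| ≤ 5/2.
1250*exp(10)/3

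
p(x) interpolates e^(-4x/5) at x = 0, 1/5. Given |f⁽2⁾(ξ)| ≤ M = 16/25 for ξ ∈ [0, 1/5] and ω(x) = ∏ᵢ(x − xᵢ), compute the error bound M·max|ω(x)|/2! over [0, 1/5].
2/625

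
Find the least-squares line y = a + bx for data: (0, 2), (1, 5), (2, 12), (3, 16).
a = 7/5, b = 49/10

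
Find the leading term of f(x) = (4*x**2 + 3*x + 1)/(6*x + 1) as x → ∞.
2*x/3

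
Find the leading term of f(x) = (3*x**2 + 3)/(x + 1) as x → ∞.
3*x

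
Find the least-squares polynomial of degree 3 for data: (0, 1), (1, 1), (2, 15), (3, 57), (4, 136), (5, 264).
139/126 + (-3319/756)x + (515/252)x² + (101/54)x³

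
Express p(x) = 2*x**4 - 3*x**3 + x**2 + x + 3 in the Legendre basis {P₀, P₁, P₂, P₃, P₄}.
(56/15)P₀ + (-4/5)P₁ + (38/21)P₂ + (-6/5)P₃ + (16/35)P₄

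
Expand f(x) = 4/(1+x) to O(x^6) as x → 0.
4 - 4*x + 4*x**2 - 4*x**3 + 4*x**4 - 4*x**5 + O(x**6)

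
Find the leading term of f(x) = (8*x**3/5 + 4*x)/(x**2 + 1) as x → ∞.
8*x/5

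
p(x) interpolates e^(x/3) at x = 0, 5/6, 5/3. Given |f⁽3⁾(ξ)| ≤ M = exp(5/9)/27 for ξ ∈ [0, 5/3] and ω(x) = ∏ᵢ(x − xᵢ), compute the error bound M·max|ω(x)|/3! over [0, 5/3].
125*sqrt(3)*exp(5/9)/157464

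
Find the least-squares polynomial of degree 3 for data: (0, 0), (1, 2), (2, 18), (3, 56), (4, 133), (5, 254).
1/42 + (-205/252)x + (43/42)x² + (67/36)x³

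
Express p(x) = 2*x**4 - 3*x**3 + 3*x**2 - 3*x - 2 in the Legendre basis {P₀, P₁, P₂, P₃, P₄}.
(-3/5)P₀ + (-24/5)P₁ + (22/7)P₂ + (-6/5)P₃ + (16/35)P₄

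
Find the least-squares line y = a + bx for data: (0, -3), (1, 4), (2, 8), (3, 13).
a = -23/10, b = 26/5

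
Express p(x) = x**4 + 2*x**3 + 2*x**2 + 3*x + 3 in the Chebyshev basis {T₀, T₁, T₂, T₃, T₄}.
(35/8)T₀ + (9/2)T₁ + (3/2)T₂ + (1/2)T₃ + (1/8)T₄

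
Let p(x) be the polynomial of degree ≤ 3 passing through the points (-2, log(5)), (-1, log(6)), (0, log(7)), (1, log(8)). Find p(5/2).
log(1761205026816*2**(1/8)*3**(7/16)*418701171875**(1/16)/1730160900125)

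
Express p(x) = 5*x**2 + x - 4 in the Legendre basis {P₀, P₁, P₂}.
(-7/3)P₀ + P₁ + (10/3)P₂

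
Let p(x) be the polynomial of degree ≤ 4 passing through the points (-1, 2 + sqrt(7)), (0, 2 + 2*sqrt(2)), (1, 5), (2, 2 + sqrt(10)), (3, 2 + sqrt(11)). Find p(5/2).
-5*sqrt(7)/128 + 23/64 + 7*sqrt(2)/16 + 35*sqrt(11)/128 + 35*sqrt(10)/32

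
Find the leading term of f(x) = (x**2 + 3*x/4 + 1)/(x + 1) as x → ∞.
x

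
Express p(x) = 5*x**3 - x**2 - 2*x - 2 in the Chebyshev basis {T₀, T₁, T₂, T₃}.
(-5/2)T₀ + (7/4)T₁ + (-1/2)T₂ + (5/4)T₃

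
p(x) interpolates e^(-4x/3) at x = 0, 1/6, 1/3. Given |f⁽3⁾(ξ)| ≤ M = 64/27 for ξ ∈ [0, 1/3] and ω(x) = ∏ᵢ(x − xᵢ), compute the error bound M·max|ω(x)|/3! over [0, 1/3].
8*sqrt(3)/19683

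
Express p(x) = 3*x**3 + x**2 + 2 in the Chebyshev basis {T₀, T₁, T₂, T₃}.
(5/2)T₀ + (9/4)T₁ + (1/2)T₂ + (3/4)T₃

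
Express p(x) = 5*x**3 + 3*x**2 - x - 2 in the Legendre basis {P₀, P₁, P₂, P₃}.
-P₀ + (2)P₁ + (2)P₂ + (2)P₃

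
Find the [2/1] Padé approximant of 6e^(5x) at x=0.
(25*x**2 + 20*x + 6)/(1 - 5*x/3)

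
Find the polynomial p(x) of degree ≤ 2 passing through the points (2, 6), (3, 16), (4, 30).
2*x**2 - 2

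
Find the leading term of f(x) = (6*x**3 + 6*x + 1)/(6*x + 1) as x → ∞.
x**2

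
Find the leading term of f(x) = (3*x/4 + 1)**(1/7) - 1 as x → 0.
3*x/28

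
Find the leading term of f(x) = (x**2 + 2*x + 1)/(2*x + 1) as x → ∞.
x/2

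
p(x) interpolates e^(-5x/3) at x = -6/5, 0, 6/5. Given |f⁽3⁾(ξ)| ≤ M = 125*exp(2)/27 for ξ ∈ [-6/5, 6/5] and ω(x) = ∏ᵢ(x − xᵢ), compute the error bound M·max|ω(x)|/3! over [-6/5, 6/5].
8*sqrt(3)*exp(2)/27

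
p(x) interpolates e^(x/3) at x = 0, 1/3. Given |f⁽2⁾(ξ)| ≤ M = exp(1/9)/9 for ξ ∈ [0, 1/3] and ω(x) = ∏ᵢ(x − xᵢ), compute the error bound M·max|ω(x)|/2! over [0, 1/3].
exp(1/9)/648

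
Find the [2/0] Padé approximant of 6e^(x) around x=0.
3*x**2 + 6*x + 6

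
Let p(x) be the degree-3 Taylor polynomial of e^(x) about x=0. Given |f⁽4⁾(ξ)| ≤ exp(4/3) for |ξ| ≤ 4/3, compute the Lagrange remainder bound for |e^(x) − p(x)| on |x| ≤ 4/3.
32*exp(4/3)/243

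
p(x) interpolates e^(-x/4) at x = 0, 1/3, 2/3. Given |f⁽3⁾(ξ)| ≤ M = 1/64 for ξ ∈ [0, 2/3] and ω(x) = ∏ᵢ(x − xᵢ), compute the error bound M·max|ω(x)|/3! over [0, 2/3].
sqrt(3)/46656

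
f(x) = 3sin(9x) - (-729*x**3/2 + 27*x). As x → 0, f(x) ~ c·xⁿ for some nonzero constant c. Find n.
5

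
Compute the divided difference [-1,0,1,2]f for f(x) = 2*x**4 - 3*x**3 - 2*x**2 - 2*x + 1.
1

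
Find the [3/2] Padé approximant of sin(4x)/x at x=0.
(4 - 112*x**2/15)/(4*x**2/5 + 1)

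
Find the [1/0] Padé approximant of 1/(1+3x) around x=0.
1 - 3*x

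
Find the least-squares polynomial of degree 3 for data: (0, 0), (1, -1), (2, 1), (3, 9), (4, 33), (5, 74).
1/126 + (-157/756)x + (-409/252)x² + (25/27)x³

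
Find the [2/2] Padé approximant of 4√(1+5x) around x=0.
(125*x**2/4 + 25*x + 4)/(25*x**2/16 + 15*x/4 + 1)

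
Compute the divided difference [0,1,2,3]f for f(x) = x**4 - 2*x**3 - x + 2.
4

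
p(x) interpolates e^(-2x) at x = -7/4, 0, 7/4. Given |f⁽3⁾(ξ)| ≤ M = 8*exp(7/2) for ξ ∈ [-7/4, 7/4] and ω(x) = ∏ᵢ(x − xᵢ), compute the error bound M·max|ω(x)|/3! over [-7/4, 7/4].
343*sqrt(3)*exp(7/2)/216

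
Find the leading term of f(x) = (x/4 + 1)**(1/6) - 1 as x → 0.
x/24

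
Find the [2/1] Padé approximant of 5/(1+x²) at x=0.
5 - 5*x**2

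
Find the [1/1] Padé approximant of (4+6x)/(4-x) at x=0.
(3*x/2 + 1)/(1 - x/4)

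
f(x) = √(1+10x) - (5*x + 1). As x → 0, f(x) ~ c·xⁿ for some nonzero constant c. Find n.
2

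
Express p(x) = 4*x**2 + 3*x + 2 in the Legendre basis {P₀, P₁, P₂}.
(10/3)P₀ + (3)P₁ + (8/3)P₂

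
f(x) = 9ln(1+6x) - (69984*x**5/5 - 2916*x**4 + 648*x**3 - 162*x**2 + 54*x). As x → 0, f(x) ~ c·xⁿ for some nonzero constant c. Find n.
6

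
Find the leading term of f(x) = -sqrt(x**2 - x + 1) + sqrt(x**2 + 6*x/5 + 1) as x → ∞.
11/10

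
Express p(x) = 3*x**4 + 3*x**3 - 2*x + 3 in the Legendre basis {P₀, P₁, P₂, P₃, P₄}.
(18/5)P₀ + (-1/5)P₁ + (12/7)P₂ + (6/5)P₃ + (24/35)P₄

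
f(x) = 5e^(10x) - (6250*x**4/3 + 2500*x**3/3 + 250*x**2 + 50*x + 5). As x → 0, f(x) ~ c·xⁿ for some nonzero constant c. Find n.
5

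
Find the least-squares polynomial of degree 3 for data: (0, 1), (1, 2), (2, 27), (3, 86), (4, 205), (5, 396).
17/21 + (-160/63)x + (67/42)x² + (53/18)x³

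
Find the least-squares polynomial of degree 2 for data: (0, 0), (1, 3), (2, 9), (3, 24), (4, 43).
9/35 + (-71/70)x + (41/14)x²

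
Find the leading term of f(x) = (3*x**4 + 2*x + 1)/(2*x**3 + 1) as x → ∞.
3*x/2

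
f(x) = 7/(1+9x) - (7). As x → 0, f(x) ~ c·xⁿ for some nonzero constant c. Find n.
1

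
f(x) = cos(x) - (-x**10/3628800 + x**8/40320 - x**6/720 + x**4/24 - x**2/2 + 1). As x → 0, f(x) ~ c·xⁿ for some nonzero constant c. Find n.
12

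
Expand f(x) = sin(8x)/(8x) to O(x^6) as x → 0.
1 - 32*x**2/3 + 512*x**4/15 + O(x**6)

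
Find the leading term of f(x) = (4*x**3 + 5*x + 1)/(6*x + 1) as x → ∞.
2*x**2/3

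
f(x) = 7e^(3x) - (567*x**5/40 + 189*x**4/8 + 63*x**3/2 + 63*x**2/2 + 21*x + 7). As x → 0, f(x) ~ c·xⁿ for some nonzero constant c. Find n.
6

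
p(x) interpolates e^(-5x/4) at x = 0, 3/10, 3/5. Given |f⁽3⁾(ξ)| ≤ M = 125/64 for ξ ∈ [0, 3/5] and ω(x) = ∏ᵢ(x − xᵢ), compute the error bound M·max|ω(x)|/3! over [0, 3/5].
sqrt(3)/512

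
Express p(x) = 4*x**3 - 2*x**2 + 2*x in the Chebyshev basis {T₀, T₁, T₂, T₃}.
-T₀ + (5)T₁ - T₂ + T₃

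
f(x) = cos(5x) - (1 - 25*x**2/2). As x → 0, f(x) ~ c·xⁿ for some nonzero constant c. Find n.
4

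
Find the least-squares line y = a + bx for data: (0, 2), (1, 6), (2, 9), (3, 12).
a = 23/10, b = 33/10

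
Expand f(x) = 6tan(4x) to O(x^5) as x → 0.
24*x + 128*x**3 + O(x**5)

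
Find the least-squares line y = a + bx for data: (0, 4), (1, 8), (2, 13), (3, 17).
a = 39/10, b = 22/5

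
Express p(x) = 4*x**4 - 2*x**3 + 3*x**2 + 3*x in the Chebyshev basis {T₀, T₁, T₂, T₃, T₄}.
(3)T₀ + (3/2)T₁ + (7/2)T₂ + (-1/2)T₃ + (1/2)T₄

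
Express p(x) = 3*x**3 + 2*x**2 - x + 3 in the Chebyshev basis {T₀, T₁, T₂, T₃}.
(4)T₀ + (5/4)T₁ + T₂ + (3/4)T₃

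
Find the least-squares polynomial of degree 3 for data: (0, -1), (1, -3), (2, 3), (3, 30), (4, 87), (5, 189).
-65/63 + (-401/189)x + (-113/63)x² + (53/27)x³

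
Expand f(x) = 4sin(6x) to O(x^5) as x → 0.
24*x - 144*x**3 + O(x**5)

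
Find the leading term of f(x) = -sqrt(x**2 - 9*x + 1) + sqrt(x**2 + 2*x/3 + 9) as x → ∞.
29/6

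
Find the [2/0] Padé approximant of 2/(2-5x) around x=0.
25*x**2/4 + 5*x/2 + 1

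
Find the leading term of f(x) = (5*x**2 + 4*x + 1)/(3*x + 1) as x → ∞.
5*x/3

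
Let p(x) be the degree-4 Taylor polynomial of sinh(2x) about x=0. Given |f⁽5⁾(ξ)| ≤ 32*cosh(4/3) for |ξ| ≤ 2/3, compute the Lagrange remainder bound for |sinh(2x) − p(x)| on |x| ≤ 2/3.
128*cosh(4/3)/3645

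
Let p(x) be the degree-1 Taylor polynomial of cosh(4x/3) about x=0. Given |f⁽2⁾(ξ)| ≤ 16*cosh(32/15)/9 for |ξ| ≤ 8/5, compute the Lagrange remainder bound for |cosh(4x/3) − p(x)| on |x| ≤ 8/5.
512*cosh(32/15)/225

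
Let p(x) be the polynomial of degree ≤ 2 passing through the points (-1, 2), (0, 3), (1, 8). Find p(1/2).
5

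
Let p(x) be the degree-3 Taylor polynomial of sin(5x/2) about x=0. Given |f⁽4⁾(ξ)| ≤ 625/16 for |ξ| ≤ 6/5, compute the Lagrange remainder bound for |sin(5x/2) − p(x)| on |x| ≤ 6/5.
27/8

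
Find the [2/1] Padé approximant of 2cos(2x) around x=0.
2 - 4*x**2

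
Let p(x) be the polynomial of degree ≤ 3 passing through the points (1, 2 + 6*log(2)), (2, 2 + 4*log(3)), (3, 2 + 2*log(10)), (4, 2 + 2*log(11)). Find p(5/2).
2 + log(45*11**(7/8)*2**(3/4)*3**(1/4)*5**(1/8)/11)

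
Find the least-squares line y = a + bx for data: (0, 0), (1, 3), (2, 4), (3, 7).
a = 1/5, b = 11/5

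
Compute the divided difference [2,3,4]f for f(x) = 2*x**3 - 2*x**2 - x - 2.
16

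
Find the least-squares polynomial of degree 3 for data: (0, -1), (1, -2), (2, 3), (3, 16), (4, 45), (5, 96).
-74/63 + (-127/378)x + (-109/126)x² + (26/27)x³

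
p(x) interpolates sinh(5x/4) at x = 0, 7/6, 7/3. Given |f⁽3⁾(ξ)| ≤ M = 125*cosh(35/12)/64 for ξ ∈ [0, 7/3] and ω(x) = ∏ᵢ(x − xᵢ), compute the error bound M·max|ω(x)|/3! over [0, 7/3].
42875*sqrt(3)*cosh(35/12)/373248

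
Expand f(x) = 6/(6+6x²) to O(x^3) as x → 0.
1 - x**2 + O(x**3)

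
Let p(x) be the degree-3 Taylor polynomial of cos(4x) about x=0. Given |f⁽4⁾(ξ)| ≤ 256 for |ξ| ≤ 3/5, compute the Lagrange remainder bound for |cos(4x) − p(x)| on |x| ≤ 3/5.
864/625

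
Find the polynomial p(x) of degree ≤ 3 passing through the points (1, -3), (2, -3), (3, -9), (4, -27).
-x**3 + 3*x**2 - 2*x - 3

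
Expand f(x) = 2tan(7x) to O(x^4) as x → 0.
14*x + 686*x**3/3 + O(x**4)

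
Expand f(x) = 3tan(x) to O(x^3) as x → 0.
3*x + O(x**3)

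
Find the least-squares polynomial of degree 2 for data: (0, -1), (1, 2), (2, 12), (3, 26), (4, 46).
-41/35 + (33/35)x + (19/7)x²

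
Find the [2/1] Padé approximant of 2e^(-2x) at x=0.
(4*x**2/3 - 8*x/3 + 2)/(2*x/3 + 1)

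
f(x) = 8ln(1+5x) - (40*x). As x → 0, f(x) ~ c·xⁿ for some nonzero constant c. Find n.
2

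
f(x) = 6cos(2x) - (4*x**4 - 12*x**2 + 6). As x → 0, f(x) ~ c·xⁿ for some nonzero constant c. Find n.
6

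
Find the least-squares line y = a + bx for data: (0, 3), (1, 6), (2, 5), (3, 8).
a = 17/5, b = 7/5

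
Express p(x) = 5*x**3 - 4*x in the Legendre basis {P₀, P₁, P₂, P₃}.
-P₁ + (2)P₃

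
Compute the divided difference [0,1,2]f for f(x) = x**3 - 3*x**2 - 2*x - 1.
0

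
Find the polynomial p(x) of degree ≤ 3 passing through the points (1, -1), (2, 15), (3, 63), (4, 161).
3*x**3 - 2*x**2 + x - 3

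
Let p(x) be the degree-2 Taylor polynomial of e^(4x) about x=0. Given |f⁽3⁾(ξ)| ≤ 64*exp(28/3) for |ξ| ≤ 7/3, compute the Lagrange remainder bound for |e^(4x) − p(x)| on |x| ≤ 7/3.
10976*exp(28/3)/81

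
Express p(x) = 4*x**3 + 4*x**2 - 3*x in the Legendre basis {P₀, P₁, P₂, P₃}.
(4/3)P₀ + (-3/5)P₁ + (8/3)P₂ + (8/5)P₃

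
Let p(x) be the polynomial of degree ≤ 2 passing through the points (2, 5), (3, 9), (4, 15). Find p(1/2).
11/4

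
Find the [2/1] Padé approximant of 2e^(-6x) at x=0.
(12*x**2 - 8*x + 2)/(2*x + 1)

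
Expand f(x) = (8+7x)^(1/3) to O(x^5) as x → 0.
2 + 7*x/12 - 49*x**2/288 + 1715*x**3/20736 - 12005*x**4/248832 + O(x**5)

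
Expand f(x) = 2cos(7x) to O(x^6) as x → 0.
2 - 49*x**2 + 2401*x**4/12 + O(x**6)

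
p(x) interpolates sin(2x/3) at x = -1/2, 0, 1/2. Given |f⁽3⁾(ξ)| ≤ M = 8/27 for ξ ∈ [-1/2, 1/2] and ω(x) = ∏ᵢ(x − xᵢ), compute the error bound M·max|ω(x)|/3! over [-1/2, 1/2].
sqrt(3)/729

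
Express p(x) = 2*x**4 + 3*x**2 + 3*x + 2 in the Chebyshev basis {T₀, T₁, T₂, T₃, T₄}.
(17/4)T₀ + (3)T₁ + (5/2)T₂ + (1/4)T₄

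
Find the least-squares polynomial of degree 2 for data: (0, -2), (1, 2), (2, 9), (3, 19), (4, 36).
-58/35 + (71/70)x + (29/14)x²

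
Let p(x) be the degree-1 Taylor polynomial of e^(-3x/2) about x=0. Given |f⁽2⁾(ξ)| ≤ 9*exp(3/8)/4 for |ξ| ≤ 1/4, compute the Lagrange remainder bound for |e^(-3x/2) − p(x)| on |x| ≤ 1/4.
9*exp(3/8)/128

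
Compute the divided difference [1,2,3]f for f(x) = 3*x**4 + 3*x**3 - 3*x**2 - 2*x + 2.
90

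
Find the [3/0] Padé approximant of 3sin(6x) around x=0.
-108*x**3 + 18*x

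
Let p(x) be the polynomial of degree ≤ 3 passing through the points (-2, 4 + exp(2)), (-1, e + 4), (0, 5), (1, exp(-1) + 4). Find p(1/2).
(5 + e*(-5*e + exp(2) + 79))*exp(-1)/16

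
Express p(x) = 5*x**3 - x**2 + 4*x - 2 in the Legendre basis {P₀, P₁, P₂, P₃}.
(-7/3)P₀ + (7)P₁ + (-2/3)P₂ + (2)P₃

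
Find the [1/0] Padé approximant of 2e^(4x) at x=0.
8*x + 2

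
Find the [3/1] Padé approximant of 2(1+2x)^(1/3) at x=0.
(-16*x**3/81 + 8*x**2/9 + 4*x + 2)/(4*x/3 + 1)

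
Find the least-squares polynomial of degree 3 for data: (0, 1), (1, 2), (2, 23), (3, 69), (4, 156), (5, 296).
29/42 + (-491/252)x + (7/3)x² + (71/36)x³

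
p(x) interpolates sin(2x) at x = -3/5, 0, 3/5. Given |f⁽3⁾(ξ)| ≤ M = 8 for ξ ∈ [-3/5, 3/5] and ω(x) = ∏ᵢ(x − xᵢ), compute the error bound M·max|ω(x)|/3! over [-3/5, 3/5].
8*sqrt(3)/125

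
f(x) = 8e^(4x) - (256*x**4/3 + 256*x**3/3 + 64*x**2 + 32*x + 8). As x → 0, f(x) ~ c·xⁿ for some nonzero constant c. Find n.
5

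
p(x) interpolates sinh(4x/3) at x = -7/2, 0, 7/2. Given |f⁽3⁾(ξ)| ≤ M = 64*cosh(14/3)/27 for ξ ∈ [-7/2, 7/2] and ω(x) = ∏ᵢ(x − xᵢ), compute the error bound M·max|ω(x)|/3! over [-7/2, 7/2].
2744*sqrt(3)*cosh(14/3)/729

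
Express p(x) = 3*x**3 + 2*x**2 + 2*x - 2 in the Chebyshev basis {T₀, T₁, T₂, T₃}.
-T₀ + (17/4)T₁ + T₂ + (3/4)T₃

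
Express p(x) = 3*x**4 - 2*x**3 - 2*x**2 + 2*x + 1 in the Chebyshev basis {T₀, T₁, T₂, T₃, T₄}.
(9/8)T₀ + (1/2)T₁ + (1/2)T₂ + (-1/2)T₃ + (3/8)T₄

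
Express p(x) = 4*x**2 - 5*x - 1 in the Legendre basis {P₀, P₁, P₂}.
(1/3)P₀ + (-5)P₁ + (8/3)P₂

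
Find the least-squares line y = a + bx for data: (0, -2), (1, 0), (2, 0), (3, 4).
a = -11/5, b = 9/5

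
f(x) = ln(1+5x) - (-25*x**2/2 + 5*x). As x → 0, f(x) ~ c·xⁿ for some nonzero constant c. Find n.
3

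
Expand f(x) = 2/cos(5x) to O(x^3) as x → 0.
2 + 25*x**2 + O(x**3)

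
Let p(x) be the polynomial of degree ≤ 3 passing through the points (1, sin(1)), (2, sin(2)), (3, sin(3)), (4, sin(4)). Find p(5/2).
-sin(1)/16 - sin(4)/16 + 9*sin(3)/16 + 9*sin(2)/16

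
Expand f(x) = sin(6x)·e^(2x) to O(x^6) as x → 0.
6*x + 12*x**2 - 24*x**3 - 64*x**4 - 16*x**5/5 + O(x**6)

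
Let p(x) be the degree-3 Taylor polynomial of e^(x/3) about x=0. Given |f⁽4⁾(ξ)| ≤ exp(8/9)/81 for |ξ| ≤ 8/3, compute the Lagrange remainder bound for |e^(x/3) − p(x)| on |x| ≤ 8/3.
512*exp(8/9)/19683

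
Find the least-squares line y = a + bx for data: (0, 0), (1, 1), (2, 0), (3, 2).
a = 0, b = 1/2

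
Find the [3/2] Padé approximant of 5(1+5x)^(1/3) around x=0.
(875*x**3/81 + 175*x**2/3 + 35*x + 5)/(50*x**2/9 + 16*x/3 + 1)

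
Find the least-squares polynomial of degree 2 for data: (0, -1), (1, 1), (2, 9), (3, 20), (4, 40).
-29/35 + (-73/70)x + (39/14)x²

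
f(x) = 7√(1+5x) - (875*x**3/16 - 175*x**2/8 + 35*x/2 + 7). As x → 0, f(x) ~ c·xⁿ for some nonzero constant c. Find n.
4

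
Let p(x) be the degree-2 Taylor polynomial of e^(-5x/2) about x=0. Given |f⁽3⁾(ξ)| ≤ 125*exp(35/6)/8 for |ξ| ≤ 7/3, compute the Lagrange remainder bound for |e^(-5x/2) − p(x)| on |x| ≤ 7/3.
42875*exp(35/6)/1296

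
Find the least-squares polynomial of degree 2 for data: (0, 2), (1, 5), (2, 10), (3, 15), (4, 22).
68/35 + (19/7)x + (4/7)x²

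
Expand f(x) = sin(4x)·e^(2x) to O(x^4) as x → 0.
4*x + 8*x**2 - 8*x**3/3 + O(x**4)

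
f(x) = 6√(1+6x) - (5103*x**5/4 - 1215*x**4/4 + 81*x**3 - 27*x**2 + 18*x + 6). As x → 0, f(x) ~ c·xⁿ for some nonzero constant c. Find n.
6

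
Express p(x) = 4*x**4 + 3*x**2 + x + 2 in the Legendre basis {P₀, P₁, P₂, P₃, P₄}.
(19/5)P₀ + P₁ + (30/7)P₂ + (32/35)P₄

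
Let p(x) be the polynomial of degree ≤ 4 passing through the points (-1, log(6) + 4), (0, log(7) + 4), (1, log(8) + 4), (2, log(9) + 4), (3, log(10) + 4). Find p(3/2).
log(4*15**(123/128)*2**(3/32)*7**(27/32)/35) + 4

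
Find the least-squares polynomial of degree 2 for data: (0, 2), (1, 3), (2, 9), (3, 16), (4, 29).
69/35 + (-31/70)x + (25/14)x²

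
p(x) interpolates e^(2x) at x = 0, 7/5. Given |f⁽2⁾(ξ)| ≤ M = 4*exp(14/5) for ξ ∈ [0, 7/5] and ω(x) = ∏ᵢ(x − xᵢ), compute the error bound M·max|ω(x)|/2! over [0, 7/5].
49*exp(14/5)/50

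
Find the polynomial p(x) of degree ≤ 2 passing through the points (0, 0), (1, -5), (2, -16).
-3*x**2 - 2*x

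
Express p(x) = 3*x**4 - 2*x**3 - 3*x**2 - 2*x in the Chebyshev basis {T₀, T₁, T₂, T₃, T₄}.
(-3/8)T₀ + (-7/2)T₁ + (-1/2)T₃ + (3/8)T₄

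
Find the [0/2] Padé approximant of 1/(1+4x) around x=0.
1/(4*x + 1)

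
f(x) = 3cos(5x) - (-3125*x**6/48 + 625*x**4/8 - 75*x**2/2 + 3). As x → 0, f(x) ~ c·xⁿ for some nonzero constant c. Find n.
8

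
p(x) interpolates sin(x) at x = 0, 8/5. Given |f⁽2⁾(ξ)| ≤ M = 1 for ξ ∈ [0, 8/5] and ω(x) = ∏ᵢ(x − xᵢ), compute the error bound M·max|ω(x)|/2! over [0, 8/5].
8/25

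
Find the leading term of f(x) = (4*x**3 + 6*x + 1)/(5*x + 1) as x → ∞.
4*x**2/5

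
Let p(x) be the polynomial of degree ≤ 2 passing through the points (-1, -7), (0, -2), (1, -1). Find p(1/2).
-1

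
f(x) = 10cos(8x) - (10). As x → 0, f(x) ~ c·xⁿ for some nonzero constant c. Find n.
2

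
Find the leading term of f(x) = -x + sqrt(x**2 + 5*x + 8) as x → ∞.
5/2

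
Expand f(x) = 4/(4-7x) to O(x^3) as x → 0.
1 + 7*x/4 + 49*x**2/16 + O(x**3)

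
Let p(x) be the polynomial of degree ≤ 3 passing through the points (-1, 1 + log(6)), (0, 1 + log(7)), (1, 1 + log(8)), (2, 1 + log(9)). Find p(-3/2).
1 + log(192*2**(1/8)*3**(9/16)*7**(13/16)/343)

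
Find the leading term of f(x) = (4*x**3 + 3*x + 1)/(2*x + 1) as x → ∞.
2*x**2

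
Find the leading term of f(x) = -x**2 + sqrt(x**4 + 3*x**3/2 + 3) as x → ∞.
3*x/4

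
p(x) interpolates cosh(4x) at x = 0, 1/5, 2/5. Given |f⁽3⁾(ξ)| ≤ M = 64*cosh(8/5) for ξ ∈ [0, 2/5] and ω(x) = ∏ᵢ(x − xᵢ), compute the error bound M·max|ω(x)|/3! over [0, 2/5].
64*sqrt(3)*cosh(8/5)/3375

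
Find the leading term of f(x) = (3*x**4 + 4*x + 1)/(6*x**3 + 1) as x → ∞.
x/2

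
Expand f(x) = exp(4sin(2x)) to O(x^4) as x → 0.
1 + 8*x + 32*x**2 + 80*x**3 + O(x**4)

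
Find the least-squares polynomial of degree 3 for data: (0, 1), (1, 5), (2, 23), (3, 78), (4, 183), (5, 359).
8/7 + (17/14)x + (-13/14)x² + (3)x³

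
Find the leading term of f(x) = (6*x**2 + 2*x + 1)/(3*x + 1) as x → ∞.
2*x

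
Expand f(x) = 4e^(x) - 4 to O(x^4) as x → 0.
4*x + 2*x**2 + 2*x**3/3 + O(x**4)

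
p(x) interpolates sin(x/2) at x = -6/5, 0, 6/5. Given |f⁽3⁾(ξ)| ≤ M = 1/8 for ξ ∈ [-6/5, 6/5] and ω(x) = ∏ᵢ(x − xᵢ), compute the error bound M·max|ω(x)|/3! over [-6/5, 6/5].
sqrt(3)/125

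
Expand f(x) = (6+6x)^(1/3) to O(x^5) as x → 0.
6**(1/3) + 6**(1/3)*x/3 - 6**(1/3)*x**2/9 + 5*6**(1/3)*x**3/81 - 10*6**(1/3)*x**4/243 + O(x**5)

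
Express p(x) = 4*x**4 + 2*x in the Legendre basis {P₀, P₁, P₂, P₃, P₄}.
(4/5)P₀ + (2)P₁ + (16/7)P₂ + (32/35)P₄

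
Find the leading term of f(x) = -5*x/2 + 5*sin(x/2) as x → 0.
-5*x**3/48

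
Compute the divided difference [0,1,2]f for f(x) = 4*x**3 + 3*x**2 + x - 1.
15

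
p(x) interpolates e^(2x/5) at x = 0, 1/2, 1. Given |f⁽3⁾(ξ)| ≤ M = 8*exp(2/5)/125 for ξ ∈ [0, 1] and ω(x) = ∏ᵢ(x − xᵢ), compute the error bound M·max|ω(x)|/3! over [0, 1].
sqrt(3)*exp(2/5)/3375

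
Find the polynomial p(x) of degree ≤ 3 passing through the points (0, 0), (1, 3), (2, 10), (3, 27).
x**3 - x**2 + 3*x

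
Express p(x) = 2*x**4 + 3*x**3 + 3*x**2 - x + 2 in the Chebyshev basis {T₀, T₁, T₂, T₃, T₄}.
(17/4)T₀ + (5/4)T₁ + (5/2)T₂ + (3/4)T₃ + (1/4)T₄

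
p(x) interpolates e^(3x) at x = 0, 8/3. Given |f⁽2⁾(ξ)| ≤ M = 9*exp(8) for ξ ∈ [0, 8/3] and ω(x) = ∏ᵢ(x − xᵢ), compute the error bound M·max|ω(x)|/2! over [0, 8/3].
8*exp(8)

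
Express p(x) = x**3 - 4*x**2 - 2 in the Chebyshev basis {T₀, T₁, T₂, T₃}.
(-4)T₀ + (3/4)T₁ + (-2)T₂ + (1/4)T₃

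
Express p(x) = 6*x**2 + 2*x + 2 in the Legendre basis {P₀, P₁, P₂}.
(4)P₀ + (2)P₁ + (4)P₂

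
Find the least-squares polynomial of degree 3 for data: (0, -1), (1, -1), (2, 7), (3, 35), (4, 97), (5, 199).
-52/63 + (-77/54)x + (-67/63)x² + (101/54)x³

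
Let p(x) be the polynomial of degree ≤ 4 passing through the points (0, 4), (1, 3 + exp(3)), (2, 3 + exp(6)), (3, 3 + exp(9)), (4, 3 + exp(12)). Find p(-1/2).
-45*exp(9)/32 - 105*exp(3)/32 + 699/128 + 189*exp(6)/64 + 35*exp(12)/128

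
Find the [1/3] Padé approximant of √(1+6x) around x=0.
(21*x/4 + 1)/(27*x**3/8 - 9*x**2/4 + 9*x/4 + 1)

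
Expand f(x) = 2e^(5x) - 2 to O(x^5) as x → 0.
10*x + 25*x**2 + 125*x**3/3 + 625*x**4/12 + O(x**5)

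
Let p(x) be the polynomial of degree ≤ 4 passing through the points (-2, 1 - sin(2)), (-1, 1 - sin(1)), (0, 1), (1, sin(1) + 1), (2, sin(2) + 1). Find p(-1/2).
-5*sin(1)/8 + sin(2)/16 + 1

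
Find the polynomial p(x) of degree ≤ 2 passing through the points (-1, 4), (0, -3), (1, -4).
3*x**2 - 4*x - 3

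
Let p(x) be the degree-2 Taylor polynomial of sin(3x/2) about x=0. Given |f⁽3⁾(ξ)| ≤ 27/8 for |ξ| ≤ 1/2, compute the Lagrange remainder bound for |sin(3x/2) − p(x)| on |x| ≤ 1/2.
9/128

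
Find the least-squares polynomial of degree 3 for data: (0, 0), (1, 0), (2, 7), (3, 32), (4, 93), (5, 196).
13/126 + (353/756)x + (-359/126)x² + (229/108)x³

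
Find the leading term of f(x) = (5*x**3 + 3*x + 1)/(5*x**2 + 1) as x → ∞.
x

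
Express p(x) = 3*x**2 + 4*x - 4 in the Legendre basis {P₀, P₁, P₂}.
(-3)P₀ + (4)P₁ + (2)P₂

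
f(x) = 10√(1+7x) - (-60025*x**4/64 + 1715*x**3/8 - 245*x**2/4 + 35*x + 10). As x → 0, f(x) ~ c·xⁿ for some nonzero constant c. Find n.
5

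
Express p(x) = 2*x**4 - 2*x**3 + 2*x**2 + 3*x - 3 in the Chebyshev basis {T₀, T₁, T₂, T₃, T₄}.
(-5/4)T₀ + (3/2)T₁ + (2)T₂ + (-1/2)T₃ + (1/4)T₄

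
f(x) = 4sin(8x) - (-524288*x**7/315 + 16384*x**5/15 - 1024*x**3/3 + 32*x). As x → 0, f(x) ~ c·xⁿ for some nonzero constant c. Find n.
9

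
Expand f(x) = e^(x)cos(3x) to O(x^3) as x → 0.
1 + x - 4*x**2 + O(x**3)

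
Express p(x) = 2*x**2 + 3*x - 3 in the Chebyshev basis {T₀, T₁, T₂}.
(-2)T₀ + (3)T₁ + T₂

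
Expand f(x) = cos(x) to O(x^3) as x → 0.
1 - x**2/2 + O(x**3)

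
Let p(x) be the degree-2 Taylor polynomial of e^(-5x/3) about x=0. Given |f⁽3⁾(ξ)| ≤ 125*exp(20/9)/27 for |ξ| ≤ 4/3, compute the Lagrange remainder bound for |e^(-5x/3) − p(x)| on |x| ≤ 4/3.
4000*exp(20/9)/2187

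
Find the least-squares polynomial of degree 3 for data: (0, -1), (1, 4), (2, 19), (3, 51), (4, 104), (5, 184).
-17/18 + (881/756)x + (337/126)x² + (97/108)x³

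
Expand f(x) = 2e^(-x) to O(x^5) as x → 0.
2 - 2*x + x**2 - x**3/3 + x**4/12 + O(x**5)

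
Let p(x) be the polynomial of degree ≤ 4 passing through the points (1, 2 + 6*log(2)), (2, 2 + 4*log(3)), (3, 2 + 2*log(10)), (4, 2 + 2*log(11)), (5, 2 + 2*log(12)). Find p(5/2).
2 + log(30*11**(11/16)*2**(17/64)*3**(59/64)*5**(13/32)/11)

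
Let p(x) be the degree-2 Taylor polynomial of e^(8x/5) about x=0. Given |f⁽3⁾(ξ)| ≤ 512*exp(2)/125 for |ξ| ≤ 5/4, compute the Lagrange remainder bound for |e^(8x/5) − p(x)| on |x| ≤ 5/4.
4*exp(2)/3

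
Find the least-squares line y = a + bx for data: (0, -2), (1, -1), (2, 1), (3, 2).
a = -21/10, b = 7/5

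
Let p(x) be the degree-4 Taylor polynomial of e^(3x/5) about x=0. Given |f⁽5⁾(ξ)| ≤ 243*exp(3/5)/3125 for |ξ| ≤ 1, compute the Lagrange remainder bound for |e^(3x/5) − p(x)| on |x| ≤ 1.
81*exp(3/5)/125000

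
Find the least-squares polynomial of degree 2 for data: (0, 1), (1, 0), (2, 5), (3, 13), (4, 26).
29/35 + (-179/70)x + (31/14)x²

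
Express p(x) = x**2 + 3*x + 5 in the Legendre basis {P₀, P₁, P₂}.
(16/3)P₀ + (3)P₁ + (2/3)P₂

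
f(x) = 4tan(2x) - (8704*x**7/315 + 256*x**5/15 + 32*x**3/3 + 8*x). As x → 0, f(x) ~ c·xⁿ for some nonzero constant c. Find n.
9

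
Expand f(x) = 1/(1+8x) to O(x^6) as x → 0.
1 - 8*x + 64*x**2 - 512*x**3 + 4096*x**4 - 32768*x**5 + O(x**6)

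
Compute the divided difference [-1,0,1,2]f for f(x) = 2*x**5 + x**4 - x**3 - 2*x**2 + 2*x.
11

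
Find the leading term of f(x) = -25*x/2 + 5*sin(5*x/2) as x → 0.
-625*x**3/48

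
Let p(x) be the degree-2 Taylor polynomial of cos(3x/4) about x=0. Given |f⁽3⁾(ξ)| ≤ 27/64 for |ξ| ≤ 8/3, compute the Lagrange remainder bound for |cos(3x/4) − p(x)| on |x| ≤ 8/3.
4/3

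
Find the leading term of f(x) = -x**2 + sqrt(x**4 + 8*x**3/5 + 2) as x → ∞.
4*x/5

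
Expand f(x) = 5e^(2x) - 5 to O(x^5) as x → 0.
10*x + 10*x**2 + 20*x**3/3 + 10*x**4/3 + O(x**5)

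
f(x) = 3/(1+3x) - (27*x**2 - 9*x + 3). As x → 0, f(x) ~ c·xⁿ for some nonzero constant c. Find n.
3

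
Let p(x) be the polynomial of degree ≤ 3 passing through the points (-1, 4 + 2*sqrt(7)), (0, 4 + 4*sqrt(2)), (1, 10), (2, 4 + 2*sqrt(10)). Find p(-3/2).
-35*sqrt(2)/4 - 5*sqrt(10)/8 + 35*sqrt(7)/8 + 95/8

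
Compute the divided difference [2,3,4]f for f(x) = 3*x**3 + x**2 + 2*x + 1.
28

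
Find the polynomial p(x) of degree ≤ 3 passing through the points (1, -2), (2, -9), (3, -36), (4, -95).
-2*x**3 + 2*x**2 + x - 3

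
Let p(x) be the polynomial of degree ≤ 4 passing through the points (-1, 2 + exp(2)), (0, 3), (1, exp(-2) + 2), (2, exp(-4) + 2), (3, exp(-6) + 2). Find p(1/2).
(-20*exp(2) + 3 + 90*exp(4) + (316 - 5*exp(2))*exp(6))*exp(-6)/128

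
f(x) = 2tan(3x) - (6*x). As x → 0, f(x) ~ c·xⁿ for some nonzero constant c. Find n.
3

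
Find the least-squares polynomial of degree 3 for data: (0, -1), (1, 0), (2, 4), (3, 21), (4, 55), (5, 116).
-20/21 + (73/63)x + (-5/3)x² + (11/9)x³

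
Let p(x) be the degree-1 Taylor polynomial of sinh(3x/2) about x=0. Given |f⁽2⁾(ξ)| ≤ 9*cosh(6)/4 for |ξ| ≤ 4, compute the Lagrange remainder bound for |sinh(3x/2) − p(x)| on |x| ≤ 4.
18*cosh(6)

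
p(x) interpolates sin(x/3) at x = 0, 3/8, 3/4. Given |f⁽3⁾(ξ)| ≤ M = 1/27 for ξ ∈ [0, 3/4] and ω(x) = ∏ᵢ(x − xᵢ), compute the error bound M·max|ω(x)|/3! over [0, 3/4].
sqrt(3)/13824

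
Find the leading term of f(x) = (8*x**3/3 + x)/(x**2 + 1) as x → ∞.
8*x/3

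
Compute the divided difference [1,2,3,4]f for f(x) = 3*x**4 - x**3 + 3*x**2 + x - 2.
29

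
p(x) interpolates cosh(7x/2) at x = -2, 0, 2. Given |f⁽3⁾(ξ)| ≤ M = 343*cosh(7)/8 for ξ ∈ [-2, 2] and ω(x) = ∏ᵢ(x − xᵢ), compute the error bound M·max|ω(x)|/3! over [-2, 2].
343*sqrt(3)*cosh(7)/27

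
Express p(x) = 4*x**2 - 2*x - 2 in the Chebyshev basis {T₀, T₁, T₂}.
(-2)T₁ + (2)T₂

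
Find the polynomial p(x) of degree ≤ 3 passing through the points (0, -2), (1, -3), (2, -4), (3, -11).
-x**3 + 3*x**2 - 3*x - 2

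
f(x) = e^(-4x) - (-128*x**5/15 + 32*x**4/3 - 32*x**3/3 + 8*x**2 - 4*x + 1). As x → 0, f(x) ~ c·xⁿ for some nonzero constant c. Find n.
6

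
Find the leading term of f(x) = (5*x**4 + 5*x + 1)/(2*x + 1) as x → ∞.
5*x**3/2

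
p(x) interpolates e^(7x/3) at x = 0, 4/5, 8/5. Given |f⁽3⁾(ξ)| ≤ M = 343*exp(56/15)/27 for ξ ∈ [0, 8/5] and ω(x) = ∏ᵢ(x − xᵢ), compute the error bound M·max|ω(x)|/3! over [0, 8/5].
21952*sqrt(3)*exp(56/15)/91125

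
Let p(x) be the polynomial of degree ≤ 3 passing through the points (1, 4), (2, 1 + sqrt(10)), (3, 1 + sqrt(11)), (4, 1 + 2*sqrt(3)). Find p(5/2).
-sqrt(3)/8 + 13/16 + 9*sqrt(10)/16 + 9*sqrt(11)/16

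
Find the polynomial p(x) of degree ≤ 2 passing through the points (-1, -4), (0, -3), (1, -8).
-3*x**2 - 2*x - 3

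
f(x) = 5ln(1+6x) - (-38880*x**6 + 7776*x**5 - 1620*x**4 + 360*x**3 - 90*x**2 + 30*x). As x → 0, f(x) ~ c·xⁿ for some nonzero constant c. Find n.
7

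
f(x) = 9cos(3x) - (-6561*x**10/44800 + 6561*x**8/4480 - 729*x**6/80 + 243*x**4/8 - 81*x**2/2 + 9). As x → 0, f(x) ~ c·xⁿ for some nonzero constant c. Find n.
12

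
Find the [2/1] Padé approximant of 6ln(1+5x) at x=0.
5*x*(5*x + 6)/(10*x/3 + 1)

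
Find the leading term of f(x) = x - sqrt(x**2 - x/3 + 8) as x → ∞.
1/6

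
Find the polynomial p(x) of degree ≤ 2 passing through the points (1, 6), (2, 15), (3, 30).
3*x**2 + 3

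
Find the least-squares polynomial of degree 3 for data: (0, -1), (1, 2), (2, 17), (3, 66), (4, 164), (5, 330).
-107/126 + (1049/756)x + (-263/126)x² + (325/108)x³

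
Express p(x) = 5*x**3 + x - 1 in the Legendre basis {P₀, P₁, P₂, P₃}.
-P₀ + (4)P₁ + (2)P₃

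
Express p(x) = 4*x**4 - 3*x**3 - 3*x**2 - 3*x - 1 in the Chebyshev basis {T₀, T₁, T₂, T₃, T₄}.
-T₀ + (-21/4)T₁ + (1/2)T₂ + (-3/4)T₃ + (1/2)T₄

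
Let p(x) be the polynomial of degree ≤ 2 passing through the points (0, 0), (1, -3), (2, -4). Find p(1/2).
-7/4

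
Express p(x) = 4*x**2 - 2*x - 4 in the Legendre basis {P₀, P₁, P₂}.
(-8/3)P₀ + (-2)P₁ + (8/3)P₂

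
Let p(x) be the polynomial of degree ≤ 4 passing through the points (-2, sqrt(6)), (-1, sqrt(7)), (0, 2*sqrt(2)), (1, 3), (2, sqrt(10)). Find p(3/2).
-35*sqrt(2)/32 - 5*sqrt(6)/128 + 7*sqrt(7)/32 + 35*sqrt(10)/128 + 105/32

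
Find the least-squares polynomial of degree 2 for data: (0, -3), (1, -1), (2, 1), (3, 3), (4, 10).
-18/7 + (1/7)x + (5/7)x²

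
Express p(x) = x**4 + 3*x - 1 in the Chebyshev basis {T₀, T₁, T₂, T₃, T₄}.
(-5/8)T₀ + (3)T₁ + (1/2)T₂ + (1/8)T₄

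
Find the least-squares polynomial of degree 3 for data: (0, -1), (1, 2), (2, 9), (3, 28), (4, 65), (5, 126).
-58/63 + (925/378)x + (-55/63)x² + (59/54)x³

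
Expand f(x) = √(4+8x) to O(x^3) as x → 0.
2 + 2*x - x**2 + O(x**3)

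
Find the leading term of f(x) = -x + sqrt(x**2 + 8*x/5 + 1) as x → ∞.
4/5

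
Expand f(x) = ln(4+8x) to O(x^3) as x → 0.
log(4) + 2*x - 2*x**2 + O(x**3)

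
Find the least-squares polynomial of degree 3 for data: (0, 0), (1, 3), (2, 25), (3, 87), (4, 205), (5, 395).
25/126 + (-1927/756)x + (229/126)x² + (313/108)x³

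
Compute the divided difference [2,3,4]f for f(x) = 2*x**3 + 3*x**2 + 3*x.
21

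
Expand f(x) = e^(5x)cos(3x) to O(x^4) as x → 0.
1 + 5*x + 8*x**2 - 5*x**3/3 + O(x**4)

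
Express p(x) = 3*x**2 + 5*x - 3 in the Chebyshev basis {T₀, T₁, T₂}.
(-3/2)T₀ + (5)T₁ + (3/2)T₂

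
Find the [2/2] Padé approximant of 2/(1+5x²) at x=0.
2/(5*x**2 + 1)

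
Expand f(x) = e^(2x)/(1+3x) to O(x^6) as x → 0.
1 - x + 5*x**2 - 41*x**3/3 + 125*x**4/3 - 1871*x**5/15 + O(x**6)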